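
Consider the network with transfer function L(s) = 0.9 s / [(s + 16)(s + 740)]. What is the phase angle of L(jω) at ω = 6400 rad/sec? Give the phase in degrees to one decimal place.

∠(j6400) = 90.00°
∠(j6400 + 16) = arctan(6400/16) = 89.86°
∠(j6400 + 740) = arctan(6400/740) = 83.40°
∠L(j6400) = 90.00° − (89.86° + 83.40°) = -83.26°

-83.3°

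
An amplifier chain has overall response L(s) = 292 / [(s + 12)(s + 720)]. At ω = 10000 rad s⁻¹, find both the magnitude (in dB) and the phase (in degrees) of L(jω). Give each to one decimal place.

|j10000 + 12| = √(10000² + 12²) = 1e+04
|j10000 + 720| = √(10000² + 720²) = 1.003e+04
|L(j10000)| = 292 / (1e+04 × 1.003e+04) = 2.9125e-06
20 log₁₀(2.9125e-06) = -110.71 dB
∠(j10000 + 12) = arctan(10000/12) = 89.93°
∠(j10000 + 720) = arctan(10000/720) = 85.88°
∠L(j10000) = − (89.93° + 85.88°) = -175.81°

|L| = -110.7 dB, ∠L = -175.8 deg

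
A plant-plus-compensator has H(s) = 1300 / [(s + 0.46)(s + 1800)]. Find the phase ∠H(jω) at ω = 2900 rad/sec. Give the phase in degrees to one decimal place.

∠(j2900 + 0.46) = arctan(2900/0.46) = 89.99°
∠(j2900 + 1800) = arctan(2900/1800) = 58.17°
∠H(j2900) = − (89.99° + 58.17°) = -148.16°

-148.2 deg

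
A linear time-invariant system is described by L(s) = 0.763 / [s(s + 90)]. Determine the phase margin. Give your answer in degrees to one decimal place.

Gain crossover: |L(jω)| = 1 at ω ≈ 0.00848 rad/sec.
∠L(j0.00848) = −90° − arctan(0.00848/90) ≈ -90.01°
PM = 180° + (-90.01°) = 89.99°

90.0°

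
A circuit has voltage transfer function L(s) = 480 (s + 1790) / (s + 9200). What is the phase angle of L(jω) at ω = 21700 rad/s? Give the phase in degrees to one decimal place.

∠(j21700 + 1790) = arctan(21700/1790) = 85.28°
∠(j21700 + 9200) = arctan(21700/9200) = 67.02°
∠L(j21700) = 85.28° − 67.02° = 18.26°

18.3°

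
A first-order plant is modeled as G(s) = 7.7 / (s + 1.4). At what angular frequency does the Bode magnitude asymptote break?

1.4 rad/s

The single real pole at s = −1.4 gives a corner at ω = 1.4 rad/s.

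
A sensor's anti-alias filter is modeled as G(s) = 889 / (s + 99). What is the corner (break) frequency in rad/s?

The single real pole at s = −99 gives a corner at ω = 99 rad/s.

99 rad/s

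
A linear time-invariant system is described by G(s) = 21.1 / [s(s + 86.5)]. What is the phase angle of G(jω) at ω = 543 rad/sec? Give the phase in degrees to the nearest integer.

∠(j543 + 86.5) = arctan(543/86.5) = 80.95°
∠(j543) = 90.00°
∠G(j543) = − (80.95° + 90.00°) = -170.95°

-171°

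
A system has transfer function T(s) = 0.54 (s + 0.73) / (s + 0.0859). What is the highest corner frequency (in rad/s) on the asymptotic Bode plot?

0.73 rad/s

Break frequencies occur at each pole and zero magnitude: 0.0859 rad/s, 0.73 rad/s.
The highest is 0.73 rad/s.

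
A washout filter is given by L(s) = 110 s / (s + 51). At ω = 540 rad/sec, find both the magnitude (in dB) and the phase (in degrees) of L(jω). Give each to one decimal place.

|L| = 40.8 dB, ∠L = 5.4 deg

|j540| = 540
|j540 + 51| = √(540² + 51²) = 542.4
|L(j540)| = 110 × 540 / 542.4 = 109.51
20 log₁₀(109.51) = 40.79 dB
∠(j540) = 90.00°
∠(j540 + 51) = arctan(540/51) = 84.60°
∠L(j540) = 90.00° − 84.60° = 5.40°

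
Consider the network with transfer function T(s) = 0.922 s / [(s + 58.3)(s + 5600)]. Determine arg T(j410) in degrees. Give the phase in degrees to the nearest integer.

∠(j410) = 90.00°
∠(j410 + 58.3) = arctan(410/58.3) = 81.91°
∠(j410 + 5600) = arctan(410/5600) = 4.19°
∠T(j410) = 90.00° − (81.91° + 4.19°) = 3.91°

4 deg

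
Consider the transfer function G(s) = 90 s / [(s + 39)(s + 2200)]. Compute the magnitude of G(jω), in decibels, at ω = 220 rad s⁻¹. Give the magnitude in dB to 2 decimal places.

|j220| = 220
|j220 + 39| = √(220² + 39²) = 223.4
|j220 + 2200| = √(220² + 2200²) = 2211
|G(j220)| = 90 × 220 / (223.4 × 2211) = 0.040081
20 log₁₀(0.040081) = -27.941 dB

-27.94 dB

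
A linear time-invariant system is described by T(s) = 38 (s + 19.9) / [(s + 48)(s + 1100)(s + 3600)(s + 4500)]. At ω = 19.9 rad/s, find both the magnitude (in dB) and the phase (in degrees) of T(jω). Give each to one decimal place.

|j19.9 + 19.9| = √(19.9² + 19.9²) = 28.14
|j19.9 + 48| = √(19.9² + 48²) = 51.96
|j19.9 + 1100| = √(19.9² + 1100²) = 1100
|j19.9 + 3600| = √(19.9² + 3600²) = 3600
|j19.9 + 4500| = √(19.9² + 4500²) = 4500
|T(j19.9)| = 38 × 28.14 / (51.96 × 1100 × 3600 × 4500) = 1.1547e-09
20 log₁₀(1.1547e-09) = -178.75 dB
∠(j19.9 + 19.9) = arctan(19.9/19.9) = 45.00°
∠(j19.9 + 48) = arctan(19.9/48) = 22.52°
∠(j19.9 + 1100) = arctan(19.9/1100) = 1.04°
∠(j19.9 + 3600) = arctan(19.9/3600) = 0.32°
∠(j19.9 + 4500) = arctan(19.9/4500) = 0.25°
∠T(j19.9) = 45.00° − (22.52° + 1.04° + 0.32° + 0.25°) = 20.88°

|T| = -178.8 dB, ∠T = 20.9 deg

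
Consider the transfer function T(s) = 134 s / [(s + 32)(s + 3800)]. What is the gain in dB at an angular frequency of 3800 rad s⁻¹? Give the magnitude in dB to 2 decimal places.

-32.06 dB

|j3800| = 3800
|j3800 + 32| = √(3800² + 32²) = 3800
|j3800 + 3800| = √(3800² + 3800²) = 5374
|T(j3800)| = 134 × 3800 / (3800 × 5374) = 0.024934
20 log₁₀(0.024934) = -32.064 dB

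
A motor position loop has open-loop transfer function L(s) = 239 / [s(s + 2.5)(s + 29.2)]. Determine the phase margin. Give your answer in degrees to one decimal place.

41.9°

Gain crossover: |L(jω)| = 1 at ω ≈ 2.37 rad/s.
∠L(j2.37) = −90° − arctan(2.37/2.5) − arctan(2.37/29.2) ≈ -138.09°
PM = 180° + (-138.09°) = 41.91°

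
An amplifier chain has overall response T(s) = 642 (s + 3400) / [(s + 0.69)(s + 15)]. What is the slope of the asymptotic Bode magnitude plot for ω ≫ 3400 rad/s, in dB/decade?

With 1 zero and 2 poles, the high-frequency asymptotic slope is 20 × (1 − 2) = -20 dB/decade.

-20 dB/decade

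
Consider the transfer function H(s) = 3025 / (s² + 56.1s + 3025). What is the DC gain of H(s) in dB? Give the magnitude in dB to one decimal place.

0.0 dB

H(0) = 3025 / 3025 = 1
20 log₁₀(1) = 0.00 dB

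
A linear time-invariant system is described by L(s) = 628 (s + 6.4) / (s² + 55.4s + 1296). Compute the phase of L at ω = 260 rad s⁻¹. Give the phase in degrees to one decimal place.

-79.2°

∠(j260 + 6.4) = arctan(260/6.4) = 88.59°
∠[(j260)² + 55.4(j260) + 1296] = ∠[-66304 + j14404] = 167.74°
∠L(j260) = 88.59° − 167.74° = -79.15°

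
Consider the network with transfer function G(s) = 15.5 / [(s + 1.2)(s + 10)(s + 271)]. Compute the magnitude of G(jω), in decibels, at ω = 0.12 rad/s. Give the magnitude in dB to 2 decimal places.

-46.48 dB

|j0.12 + 1.2| = √(0.12² + 1.2²) = 1.206
|j0.12 + 10| = √(0.12² + 10²) = 10
|j0.12 + 271| = √(0.12² + 271²) = 271
|G(j0.12)| = 15.5 / (1.206 × 10 × 271) = 0.0047423
20 log₁₀(0.0047423) = -46.480 dB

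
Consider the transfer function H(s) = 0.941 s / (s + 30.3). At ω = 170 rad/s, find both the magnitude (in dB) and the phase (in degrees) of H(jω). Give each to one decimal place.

|j170| = 170
|j170 + 30.3| = √(170² + 30.3²) = 172.7
|H(j170)| = 0.941 × 170 / 172.7 = 0.9264
20 log₁₀(0.9264) = -0.66 dB
∠(j170) = 90.00°
∠(j170 + 30.3) = arctan(170/30.3) = 79.89°
∠H(j170) = 90.00° − 79.89° = 10.11°

|H| = -0.7 dB, ∠H = 10.1°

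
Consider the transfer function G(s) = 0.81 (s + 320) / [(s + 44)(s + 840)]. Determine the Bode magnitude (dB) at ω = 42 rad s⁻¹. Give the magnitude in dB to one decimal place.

|j42 + 320| = √(42² + 320²) = 322.7
|j42 + 44| = √(42² + 44²) = 60.83
|j42 + 840| = √(42² + 840²) = 841
|G(j42)| = 0.81 × 322.7 / (60.83 × 841) = 0.00511
20 log₁₀(0.00511) = -45.83 dB

-45.8 dB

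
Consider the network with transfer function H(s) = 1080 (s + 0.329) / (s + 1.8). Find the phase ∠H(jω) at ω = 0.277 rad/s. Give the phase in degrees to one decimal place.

∠(j0.277 + 0.329) = arctan(0.277/0.329) = 40.10°
∠(j0.277 + 1.8) = arctan(0.277/1.8) = 8.75°
∠H(j0.277) = 40.10° − 8.75° = 31.35°

31.3°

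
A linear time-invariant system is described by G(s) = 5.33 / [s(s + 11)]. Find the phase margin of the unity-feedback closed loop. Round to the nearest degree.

Gain crossover: |G(jω)| = 1 at ω ≈ 0.484 rad/s.
∠G(j0.484) = −90° − arctan(0.484/11) ≈ -92.52°
PM = 180° + (-92.52°) = 87.48°

87°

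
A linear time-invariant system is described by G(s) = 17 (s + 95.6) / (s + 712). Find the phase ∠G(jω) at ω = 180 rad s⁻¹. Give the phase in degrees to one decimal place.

∠(j180 + 95.6) = arctan(180/95.6) = 62.03°
∠(j180 + 712) = arctan(180/712) = 14.19°
∠G(j180) = 62.03° − 14.19° = 47.84°

47.8°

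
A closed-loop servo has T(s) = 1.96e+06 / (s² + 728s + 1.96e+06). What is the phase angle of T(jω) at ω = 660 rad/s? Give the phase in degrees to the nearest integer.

∠[(j660)² + 728(j660) + 1.96e+06] = ∠[1.5244e+06 + j4.8048e+05] = 17.49°
∠T(j660) = −17.49° = -17.49°

-17°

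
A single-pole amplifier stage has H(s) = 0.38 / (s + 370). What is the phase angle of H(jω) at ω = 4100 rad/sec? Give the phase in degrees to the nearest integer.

-85 deg

∠(j4100 + 370) = arctan(4100/370) = 84.84°
∠H(j4100) = −84.84° = -84.84°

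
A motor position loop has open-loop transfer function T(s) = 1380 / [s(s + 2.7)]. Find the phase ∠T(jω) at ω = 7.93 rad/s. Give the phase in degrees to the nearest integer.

-161 deg

∠(j7.93 + 2.7) = arctan(7.93/2.7) = 71.20°
∠(j7.93) = 90.00°
∠T(j7.93) = − (71.20° + 90.00°) = -161.20°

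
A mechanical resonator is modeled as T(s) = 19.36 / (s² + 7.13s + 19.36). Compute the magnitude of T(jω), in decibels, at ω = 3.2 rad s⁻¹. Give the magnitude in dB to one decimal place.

-2.1 dB

|(j3.2)² + 7.13(j3.2) + 19.36| = |9.12 + j22.816| = 24.57
|T(j3.2)| = 19.36 / 24.57 = 0.78791
20 log₁₀(0.78791) = -2.07 dB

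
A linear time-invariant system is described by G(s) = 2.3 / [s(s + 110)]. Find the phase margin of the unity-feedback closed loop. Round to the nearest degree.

Gain crossover: |G(jω)| = 1 at ω ≈ 0.0209 rad/s.
∠G(j0.0209) = −90° − arctan(0.0209/110) ≈ -90.01°
PM = 180° + (-90.01°) = 89.99°

90°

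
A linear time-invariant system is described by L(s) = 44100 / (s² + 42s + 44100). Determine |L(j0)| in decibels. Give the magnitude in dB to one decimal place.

L(0) = 44100 / 44100 = 1
20 log₁₀(1) = 0.00 dB

0.0 dB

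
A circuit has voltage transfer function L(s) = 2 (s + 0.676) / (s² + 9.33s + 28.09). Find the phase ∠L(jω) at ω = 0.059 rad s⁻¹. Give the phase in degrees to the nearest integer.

∠(j0.059 + 0.676) = arctan(0.059/0.676) = 4.99°
∠[(j0.059)² + 9.33(j0.059) + 28.09] = ∠[28.087 + j0.55047] = 1.12°
∠L(j0.059) = 4.99° − 1.12° = 3.87°

4 deg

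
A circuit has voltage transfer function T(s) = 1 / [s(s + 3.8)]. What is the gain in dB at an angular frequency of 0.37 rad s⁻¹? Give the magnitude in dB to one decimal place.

|j0.37 + 3.8| = √(0.37² + 3.8²) = 3.818
|j0.37| = 0.37
|T(j0.37)| = 1 / (3.818 × 0.37) = 0.70789
20 log₁₀(0.70789) = -3.00 dB

-3.0 dB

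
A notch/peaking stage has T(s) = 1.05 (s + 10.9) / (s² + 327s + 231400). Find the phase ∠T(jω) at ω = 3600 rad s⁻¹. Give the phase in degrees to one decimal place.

∠(j3600 + 10.9) = arctan(3600/10.9) = 89.83°
∠[(j3600)² + 327(j3600) + 231400] = ∠[-1.2729e+07 + j1.1772e+06] = 174.72°
∠T(j3600) = 89.83° − 174.72° = -84.89°

-84.9 deg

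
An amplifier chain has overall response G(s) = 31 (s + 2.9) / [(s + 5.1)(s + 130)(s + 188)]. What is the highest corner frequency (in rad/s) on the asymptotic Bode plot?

Break frequencies occur at each pole and zero magnitude: 2.9 rad/s, 5.1 rad/s, 130 rad/s, 188 rad/s.
The highest is 188 rad/s.

188 rad/s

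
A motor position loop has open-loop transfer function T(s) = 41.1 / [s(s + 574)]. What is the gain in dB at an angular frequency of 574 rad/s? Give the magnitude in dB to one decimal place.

-81.1 dB

|j574 + 574| = √(574² + 574²) = 811.8
|j574| = 574
|T(j574)| = 41.1 / (811.8 × 574) = 8.8207e-05
20 log₁₀(8.8207e-05) = -81.09 dB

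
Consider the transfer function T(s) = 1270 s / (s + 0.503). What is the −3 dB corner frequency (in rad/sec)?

For a single-pole high-pass, the −3 dB point is at the pole: ω = 0.503 rad/sec.

0.503 rad/sec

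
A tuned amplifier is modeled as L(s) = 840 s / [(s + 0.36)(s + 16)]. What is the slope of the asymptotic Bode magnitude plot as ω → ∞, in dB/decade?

With 1 zero and 2 poles, the high-frequency asymptotic slope is 20 × (1 − 2) = -20 dB/decade.

-20 dB/decade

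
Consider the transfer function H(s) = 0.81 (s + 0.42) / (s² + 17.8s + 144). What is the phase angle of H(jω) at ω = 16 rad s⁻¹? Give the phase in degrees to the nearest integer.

-23°

∠(j16 + 0.42) = arctan(16/0.42) = 88.50°
∠[(j16)² + 17.8(j16) + 144] = ∠[-112 + j284.8] = 111.47°
∠H(j16) = 88.50° − 111.47° = -22.97°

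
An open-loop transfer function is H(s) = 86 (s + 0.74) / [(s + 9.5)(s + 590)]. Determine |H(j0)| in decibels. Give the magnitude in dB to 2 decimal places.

-38.90 dB

H(0) = 86 × 0.74 / (9.5 × 590) = 0.011354
20 log₁₀(0.011354) = -38.897 dB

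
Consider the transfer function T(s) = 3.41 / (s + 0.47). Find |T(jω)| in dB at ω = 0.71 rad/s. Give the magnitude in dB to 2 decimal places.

12.05 dB

|j0.71 + 0.47| = √(0.71² + 0.47²) = 0.8515
|T(j0.71)| = 3.41 / 0.8515 = 4.0048
20 log₁₀(4.0048) = 12.052 dB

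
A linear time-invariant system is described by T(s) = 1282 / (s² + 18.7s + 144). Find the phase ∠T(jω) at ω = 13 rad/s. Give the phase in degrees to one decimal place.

-95.9°

∠[(j13)² + 18.7(j13) + 144] = ∠[-25 + j243.1] = 95.87°
∠T(j13) = −95.87° = -95.87°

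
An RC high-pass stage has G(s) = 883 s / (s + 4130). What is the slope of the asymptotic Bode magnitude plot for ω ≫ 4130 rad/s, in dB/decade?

0 dB/decade

With 1 zero and 1 pole, the high-frequency asymptotic slope is 20 × (1 − 1) = 0 dB/decade.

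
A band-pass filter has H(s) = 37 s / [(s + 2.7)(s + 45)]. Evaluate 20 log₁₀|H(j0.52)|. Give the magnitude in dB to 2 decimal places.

|j0.52| = 0.52
|j0.52 + 2.7| = √(0.52² + 2.7²) = 2.75
|j0.52 + 45| = √(0.52² + 45²) = 45
|H(j0.52)| = 37 × 0.52 / (2.75 × 45) = 0.15549
20 log₁₀(0.15549) = -16.166 dB

-16.17 dB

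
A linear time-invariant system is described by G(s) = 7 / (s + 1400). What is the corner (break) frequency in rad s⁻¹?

The single real pole at s = −1400 gives a corner at ω = 1400 rad s⁻¹.

1400 rad s⁻¹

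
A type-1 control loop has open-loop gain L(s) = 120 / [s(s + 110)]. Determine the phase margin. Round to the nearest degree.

Gain crossover: |L(jω)| = 1 at ω ≈ 1.09 rad/s.
∠L(j1.09) = −90° − arctan(1.09/110) ≈ -90.57°
PM = 180° + (-90.57°) = 89.43°

89 deg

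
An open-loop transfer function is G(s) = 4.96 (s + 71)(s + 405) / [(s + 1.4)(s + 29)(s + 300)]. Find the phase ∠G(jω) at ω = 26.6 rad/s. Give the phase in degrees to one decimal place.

-110.3°

∠(j26.6 + 71) = arctan(26.6/71) = 20.54°
∠(j26.6 + 405) = arctan(26.6/405) = 3.76°
∠(j26.6 + 1.4) = arctan(26.6/1.4) = 86.99°
∠(j26.6 + 29) = arctan(26.6/29) = 42.53°
∠(j26.6 + 300) = arctan(26.6/300) = 5.07°
∠G(j26.6) = 20.54° + 3.76° − (86.99° + 42.53° + 5.07°) = -110.29°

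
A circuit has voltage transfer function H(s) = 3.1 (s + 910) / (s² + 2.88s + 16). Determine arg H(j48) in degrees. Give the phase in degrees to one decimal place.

-173.5°

∠(j48 + 910) = arctan(48/910) = 3.02°
∠[(j48)² + 2.88(j48) + 16] = ∠[-2288 + j138.24] = 176.54°
∠H(j48) = 3.02° − 176.54° = -173.52°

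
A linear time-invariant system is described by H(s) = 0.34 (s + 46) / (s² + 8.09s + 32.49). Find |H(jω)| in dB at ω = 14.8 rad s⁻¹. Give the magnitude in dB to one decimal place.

-22.6 dB

|j14.8 + 46| = √(14.8² + 46²) = 48.32
|(j14.8)² + 8.09(j14.8) + 32.49| = |-186.55 + j119.73| = 221.7
|H(j14.8)| = 0.34 × 48.32 / 221.7 = 0.074118
20 log₁₀(0.074118) = -22.60 dB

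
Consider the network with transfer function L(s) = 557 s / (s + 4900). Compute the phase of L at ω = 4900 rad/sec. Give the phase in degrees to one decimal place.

45.0 deg

∠(j4900) = 90.00°
∠(j4900 + 4900) = arctan(4900/4900) = 45.00°
∠L(j4900) = 90.00° − 45.00° = 45.00°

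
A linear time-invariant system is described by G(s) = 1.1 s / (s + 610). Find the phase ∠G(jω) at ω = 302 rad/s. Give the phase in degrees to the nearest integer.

64 deg

∠(j302) = 90.00°
∠(j302 + 610) = arctan(302/610) = 26.34°
∠G(j302) = 90.00° − 26.34° = 63.66°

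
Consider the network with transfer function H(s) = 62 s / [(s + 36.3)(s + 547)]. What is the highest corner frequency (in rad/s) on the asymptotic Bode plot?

Break frequencies occur at each pole and zero magnitude: 36.3 rad/s, 547 rad/s.
The highest is 547 rad/s.

547 rad/s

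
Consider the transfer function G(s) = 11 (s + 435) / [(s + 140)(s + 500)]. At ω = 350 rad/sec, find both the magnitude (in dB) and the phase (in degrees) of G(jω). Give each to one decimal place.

|G| = -31.5 dB, ∠G = -64.4°

|j350 + 435| = √(350² + 435²) = 558.3
|j350 + 140| = √(350² + 140²) = 377
|j350 + 500| = √(350² + 500²) = 610.3
|G(j350)| = 11 × 558.3 / (377 × 610.3) = 0.026694
20 log₁₀(0.026694) = -31.47 dB
∠(j350 + 435) = arctan(350/435) = 38.82°
∠(j350 + 140) = arctan(350/140) = 68.20°
∠(j350 + 500) = arctan(350/500) = 34.99°
∠G(j350) = 38.82° − (68.20° + 34.99°) = -64.37°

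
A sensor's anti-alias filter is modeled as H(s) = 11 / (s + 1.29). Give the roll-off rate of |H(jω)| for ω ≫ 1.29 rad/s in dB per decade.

-20 dB/decade

With 0 zeros and 1 pole, the high-frequency asymptotic slope is 20 × (0 − 1) = -20 dB/decade.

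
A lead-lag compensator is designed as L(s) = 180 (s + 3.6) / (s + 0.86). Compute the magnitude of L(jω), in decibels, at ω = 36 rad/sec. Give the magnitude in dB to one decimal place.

|j36 + 3.6| = √(36² + 3.6²) = 36.18
|j36 + 0.86| = √(36² + 0.86²) = 36.01
|L(j36)| = 180 × 36.18 / 36.01 = 180.85
20 log₁₀(180.85) = 45.15 dB

45.1 dB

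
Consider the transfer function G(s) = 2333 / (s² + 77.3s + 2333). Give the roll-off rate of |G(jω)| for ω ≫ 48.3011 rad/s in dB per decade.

With 0 zeros and 2 poles, the high-frequency asymptotic slope is 20 × (0 − 2) = -40 dB/decade.

-40 dB/decade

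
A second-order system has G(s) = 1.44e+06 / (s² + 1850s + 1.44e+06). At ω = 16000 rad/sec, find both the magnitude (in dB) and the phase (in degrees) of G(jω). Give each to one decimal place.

|G| = -45.0 dB, ∠G = -173.4°

|(j16000)² + 1850(j16000) + 1.44e+06| = |-2.5456e+08 + j2.96e+07| = 2.563e+08
|G(j16000)| = 1.44e+06 / 2.563e+08 = 0.005619
20 log₁₀(0.005619) = -45.01 dB
∠[(j16000)² + 1850(j16000) + 1.44e+06] = ∠[-2.5456e+08 + j2.96e+07] = 173.37°
∠G(j16000) = −173.37° = -173.37°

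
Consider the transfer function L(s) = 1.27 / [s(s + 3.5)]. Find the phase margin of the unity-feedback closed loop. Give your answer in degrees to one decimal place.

Gain crossover: |L(jω)| = 1 at ω ≈ 0.361 rad/s.
∠L(j0.361) = −90° − arctan(0.361/3.5) ≈ -95.89°
PM = 180° + (-95.89°) = 84.11°

84.1 deg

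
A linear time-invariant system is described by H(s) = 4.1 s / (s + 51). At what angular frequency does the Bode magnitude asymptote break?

The single real pole at s = −51 gives a corner at ω = 51 rad/s.

51 rad/s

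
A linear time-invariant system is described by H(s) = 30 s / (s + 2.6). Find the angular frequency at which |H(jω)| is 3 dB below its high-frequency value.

2.6 rad/sec

For a single-pole high-pass, the −3 dB point is at the pole: ω = 2.6 rad/sec.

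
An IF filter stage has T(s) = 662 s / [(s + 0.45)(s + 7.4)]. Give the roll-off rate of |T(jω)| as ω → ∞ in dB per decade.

-20 dB/decade

With 1 zero and 2 poles, the high-frequency asymptotic slope is 20 × (1 − 2) = -20 dB/decade.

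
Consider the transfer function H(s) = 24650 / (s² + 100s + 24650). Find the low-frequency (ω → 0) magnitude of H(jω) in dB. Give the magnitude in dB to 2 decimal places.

H(0) = 24650 / 24650 = 1
20 log₁₀(1) = 0.000 dB

0.00 dB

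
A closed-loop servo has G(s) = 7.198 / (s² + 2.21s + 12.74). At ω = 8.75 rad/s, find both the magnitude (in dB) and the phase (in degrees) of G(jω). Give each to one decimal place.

|G| = -19.3 dB, ∠G = -163.1°

|(j8.75)² + 2.21(j8.75) + 12.74| = |-63.822 + j19.337| = 66.69
|G(j8.75)| = 7.198 / 66.69 = 0.10794
20 log₁₀(0.10794) = -19.34 dB
∠[(j8.75)² + 2.21(j8.75) + 12.74] = ∠[-63.822 + j19.337] = 163.14°
∠G(j8.75) = −163.14° = -163.14°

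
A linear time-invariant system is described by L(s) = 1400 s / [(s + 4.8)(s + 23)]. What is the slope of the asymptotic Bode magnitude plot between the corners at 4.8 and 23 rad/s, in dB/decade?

In this band the factors already past their corner are: 1 differentiator zero, pole at 4.8; net slope = 0 dB/decade.

0 dB/decade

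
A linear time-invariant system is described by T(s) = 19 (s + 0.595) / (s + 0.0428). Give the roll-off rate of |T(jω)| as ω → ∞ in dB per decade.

With 1 zero and 1 pole, the high-frequency asymptotic slope is 20 × (1 − 1) = 0 dB/decade.

0 dB/decade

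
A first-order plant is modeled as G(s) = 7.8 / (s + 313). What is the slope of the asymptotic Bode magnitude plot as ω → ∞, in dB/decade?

-20 dB/decade

With 0 zeros and 1 pole, the high-frequency asymptotic slope is 20 × (0 − 1) = -20 dB/decade.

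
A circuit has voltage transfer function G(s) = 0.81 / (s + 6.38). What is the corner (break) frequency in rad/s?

The single real pole at s = −6.38 gives a corner at ω = 6.38 rad/s.

6.38 rad/s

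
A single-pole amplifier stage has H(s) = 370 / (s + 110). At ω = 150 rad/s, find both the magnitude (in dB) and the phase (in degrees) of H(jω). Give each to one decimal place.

|j150 + 110| = √(150² + 110²) = 186
|H(j150)| = 370 / 186 = 1.9891
20 log₁₀(1.9891) = 5.97 dB
∠(j150 + 110) = arctan(150/110) = 53.75°
∠H(j150) = −53.75° = -53.75°

|H| = 6.0 dB, ∠H = -53.7°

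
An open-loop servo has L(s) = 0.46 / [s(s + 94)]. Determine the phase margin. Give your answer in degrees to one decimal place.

Gain crossover: |L(jω)| = 1 at ω ≈ 0.00489 rad/s.
∠L(j0.00489) = −90° − arctan(0.00489/94) ≈ -90.00°
PM = 180° + (-90.00°) = 90.00°

90.0 deg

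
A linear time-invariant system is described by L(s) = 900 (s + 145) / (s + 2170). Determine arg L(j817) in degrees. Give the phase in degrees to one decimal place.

∠(j817 + 145) = arctan(817/145) = 79.94°
∠(j817 + 2170) = arctan(817/2170) = 20.63°
∠L(j817) = 79.94° − 20.63° = 59.30°

59.3°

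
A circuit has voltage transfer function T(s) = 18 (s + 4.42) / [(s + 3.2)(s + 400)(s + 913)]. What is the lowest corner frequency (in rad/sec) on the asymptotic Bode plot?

3.2 rad/sec

Break frequencies occur at each pole and zero magnitude: 3.2 rad/sec, 4.42 rad/sec, 400 rad/sec, 913 rad/sec.
The lowest is 3.2 rad/sec.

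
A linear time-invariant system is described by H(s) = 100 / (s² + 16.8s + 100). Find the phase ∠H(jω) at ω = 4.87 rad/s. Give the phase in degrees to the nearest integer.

-47°

∠[(j4.87)² + 16.8(j4.87) + 100] = ∠[76.283 + j81.816] = 47.00°
∠H(j4.87) = −47.00° = -47.00°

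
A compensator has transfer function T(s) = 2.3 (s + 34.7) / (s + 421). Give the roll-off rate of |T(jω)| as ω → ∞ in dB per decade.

0 dB/decade

With 1 zero and 1 pole, the high-frequency asymptotic slope is 20 × (1 − 1) = 0 dB/decade.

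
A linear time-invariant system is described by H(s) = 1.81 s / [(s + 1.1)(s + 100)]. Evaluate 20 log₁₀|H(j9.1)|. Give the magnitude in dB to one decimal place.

|j9.1| = 9.1
|j9.1 + 1.1| = √(9.1² + 1.1²) = 9.166
|j9.1 + 100| = √(9.1² + 100²) = 100.4
|H(j9.1)| = 1.81 × 9.1 / (9.166 × 100.4) = 0.017895
20 log₁₀(0.017895) = -34.95 dB

-34.9 dB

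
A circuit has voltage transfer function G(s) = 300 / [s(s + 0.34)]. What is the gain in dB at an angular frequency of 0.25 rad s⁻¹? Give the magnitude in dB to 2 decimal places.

|j0.25 + 0.34| = √(0.25² + 0.34²) = 0.422
|j0.25| = 0.25
|G(j0.25)| = 300 / (0.422 × 0.25) = 2843.5
20 log₁₀(2843.5) = 69.077 dB

69.08 dB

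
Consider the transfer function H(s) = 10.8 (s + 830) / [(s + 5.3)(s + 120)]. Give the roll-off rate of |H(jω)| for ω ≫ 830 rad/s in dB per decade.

With 1 zero and 2 poles, the high-frequency asymptotic slope is 20 × (1 − 2) = -20 dB/decade.

-20 dB/decade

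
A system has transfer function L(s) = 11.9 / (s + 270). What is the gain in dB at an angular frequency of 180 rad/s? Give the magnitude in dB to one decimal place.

-28.7 dB

|j180 + 270| = √(180² + 270²) = 324.5
|L(j180)| = 11.9 / 324.5 = 0.036672
20 log₁₀(0.036672) = -28.71 dB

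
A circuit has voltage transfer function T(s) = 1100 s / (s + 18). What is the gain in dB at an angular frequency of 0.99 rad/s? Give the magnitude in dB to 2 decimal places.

|j0.99| = 0.99
|j0.99 + 18| = √(0.99² + 18²) = 18.03
|T(j0.99)| = 1100 × 0.99 / 18.03 = 60.409
20 log₁₀(60.409) = 35.622 dB

35.62 dB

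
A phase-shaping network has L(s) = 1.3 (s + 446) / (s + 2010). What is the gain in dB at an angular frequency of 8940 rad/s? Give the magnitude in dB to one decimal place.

|j8940 + 446| = √(8940² + 446²) = 8951
|j8940 + 2010| = √(8940² + 2010²) = 9163
|L(j8940)| = 1.3 × 8951 / 9163 = 1.2699
20 log₁₀(1.2699) = 2.08 dB

2.1 dB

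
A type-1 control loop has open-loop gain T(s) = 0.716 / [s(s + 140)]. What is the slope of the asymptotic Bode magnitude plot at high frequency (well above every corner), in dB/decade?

With 0 zeros and 2 poles, the high-frequency asymptotic slope is 20 × (0 − 2) = -40 dB/decade.

-40 dB/decade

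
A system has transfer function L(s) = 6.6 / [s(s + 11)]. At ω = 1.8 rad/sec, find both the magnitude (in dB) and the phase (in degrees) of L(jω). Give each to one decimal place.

|L| = -9.7 dB, ∠L = -99.3°

|j1.8 + 11| = √(1.8² + 11²) = 11.15
|j1.8| = 1.8
|L(j1.8)| = 6.6 / (11.15 × 1.8) = 0.32896
20 log₁₀(0.32896) = -9.66 dB
∠(j1.8 + 11) = arctan(1.8/11) = 9.29°
∠(j1.8) = 90.00°
∠L(j1.8) = − (9.29° + 90.00°) = -99.29°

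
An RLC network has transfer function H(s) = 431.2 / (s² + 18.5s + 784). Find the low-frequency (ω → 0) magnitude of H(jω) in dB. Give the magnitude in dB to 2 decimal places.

-5.19 dB

H(0) = 431.2 / 784 = 0.55
20 log₁₀(0.55) = -5.193 dB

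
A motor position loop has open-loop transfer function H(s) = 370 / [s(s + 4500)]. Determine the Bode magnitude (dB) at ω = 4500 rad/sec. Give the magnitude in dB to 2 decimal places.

|j4500 + 4500| = √(4500² + 4500²) = 6364
|j4500| = 4500
|H(j4500)| = 370 / (6364 × 4500) = 1.292e-05
20 log₁₀(1.292e-05) = -97.775 dB

-97.77 dB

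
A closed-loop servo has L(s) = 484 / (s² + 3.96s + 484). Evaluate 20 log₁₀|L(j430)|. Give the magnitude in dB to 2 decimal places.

-51.62 dB

|(j430)² + 3.96(j430) + 484| = |-1.8442e+05 + j1702.8| = 1.844e+05
|L(j430)| = 484 / 1.844e+05 = 0.0026244
20 log₁₀(0.0026244) = -51.619 dB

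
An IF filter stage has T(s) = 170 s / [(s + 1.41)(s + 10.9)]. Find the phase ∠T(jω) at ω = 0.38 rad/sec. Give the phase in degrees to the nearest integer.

∠(j0.38) = 90.00°
∠(j0.38 + 1.41) = arctan(0.38/1.41) = 15.08°
∠(j0.38 + 10.9) = arctan(0.38/10.9) = 2.00°
∠T(j0.38) = 90.00° − (15.08° + 2.00°) = 72.92°

73 deg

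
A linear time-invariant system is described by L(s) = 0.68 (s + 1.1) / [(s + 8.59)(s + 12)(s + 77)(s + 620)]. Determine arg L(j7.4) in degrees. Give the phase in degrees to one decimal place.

3.0°

∠(j7.4 + 1.1) = arctan(7.4/1.1) = 81.54°
∠(j7.4 + 8.59) = arctan(7.4/8.59) = 40.74°
∠(j7.4 + 12) = arctan(7.4/12) = 31.66°
∠(j7.4 + 77) = arctan(7.4/77) = 5.49°
∠(j7.4 + 620) = arctan(7.4/620) = 0.68°
∠L(j7.4) = 81.54° − (40.74° + 31.66° + 5.49° + 0.68°) = 2.97°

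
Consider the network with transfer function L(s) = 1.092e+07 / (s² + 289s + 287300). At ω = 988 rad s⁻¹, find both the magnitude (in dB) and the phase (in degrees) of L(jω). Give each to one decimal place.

|L| = 23.3 dB, ∠L = -157.5°

|(j988)² + 289(j988) + 287300| = |-6.8884e+05 + j2.8553e+05| = 7.457e+05
|L(j988)| = 1.092e+07 / 7.457e+05 = 14.644
20 log₁₀(14.644) = 23.31 dB
∠[(j988)² + 289(j988) + 287300] = ∠[-6.8884e+05 + j2.8553e+05] = 157.49°
∠L(j988) = −157.49° = -157.49°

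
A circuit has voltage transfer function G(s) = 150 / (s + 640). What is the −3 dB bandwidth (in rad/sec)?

640 rad/sec

For a single-pole low-pass, the −3 dB point is at the pole: ω = 640 rad/sec.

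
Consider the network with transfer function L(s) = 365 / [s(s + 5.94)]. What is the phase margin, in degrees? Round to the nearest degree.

18 deg

Gain crossover: |L(jω)| = 1 at ω ≈ 18.6 rad s⁻¹.
∠L(j18.6) = −90° − arctan(18.6/5.94) ≈ -162.33°
PM = 180° + (-162.33°) = 17.67°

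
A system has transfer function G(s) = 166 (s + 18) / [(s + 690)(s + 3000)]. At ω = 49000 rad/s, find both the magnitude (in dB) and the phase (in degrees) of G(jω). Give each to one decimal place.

|G| = -49.4 dB, ∠G = -85.7°

|j49000 + 18| = √(49000² + 18²) = 4.9e+04
|j49000 + 690| = √(49000² + 690²) = 4.9e+04
|j49000 + 3000| = √(49000² + 3000²) = 4.909e+04
|G(j49000)| = 166 × 4.9e+04 / (4.9e+04 × 4.909e+04) = 0.0033811
20 log₁₀(0.0033811) = -49.42 dB
∠(j49000 + 18) = arctan(49000/18) = 89.98°
∠(j49000 + 690) = arctan(49000/690) = 89.19°
∠(j49000 + 3000) = arctan(49000/3000) = 86.50°
∠G(j49000) = 89.98° − (89.19° + 86.50°) = -85.71°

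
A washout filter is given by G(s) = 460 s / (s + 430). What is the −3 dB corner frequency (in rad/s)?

For a single-pole high-pass, the −3 dB point is at the pole: ω = 430 rad/s.

430 rad/s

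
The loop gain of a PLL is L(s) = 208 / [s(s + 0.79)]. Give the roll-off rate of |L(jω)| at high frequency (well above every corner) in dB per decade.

With 0 zeros and 2 poles, the high-frequency asymptotic slope is 20 × (0 − 2) = -40 dB/decade.

-40 dB/decade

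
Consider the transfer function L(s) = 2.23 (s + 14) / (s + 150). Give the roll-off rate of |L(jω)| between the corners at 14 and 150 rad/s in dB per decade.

20 dB/decade

In this band the factors already past their corner are: zero at 14; net slope = 20 dB/decade.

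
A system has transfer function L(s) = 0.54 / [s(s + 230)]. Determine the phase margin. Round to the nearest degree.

90°

Gain crossover: |L(jω)| = 1 at ω ≈ 0.00235 rad/s.
∠L(j0.00235) = −90° − arctan(0.00235/230) ≈ -90.00°
PM = 180° + (-90.00°) = 90.00°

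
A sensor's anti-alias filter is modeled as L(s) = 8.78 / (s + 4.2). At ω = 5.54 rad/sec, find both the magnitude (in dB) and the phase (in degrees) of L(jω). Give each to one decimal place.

|j5.54 + 4.2| = √(5.54² + 4.2²) = 6.952
|L(j5.54)| = 8.78 / 6.952 = 1.2629
20 log₁₀(1.2629) = 2.03 dB
∠(j5.54 + 4.2) = arctan(5.54/4.2) = 52.83°
∠L(j5.54) = −52.83° = -52.83°

|L| = 2.0 dB, ∠L = -52.8°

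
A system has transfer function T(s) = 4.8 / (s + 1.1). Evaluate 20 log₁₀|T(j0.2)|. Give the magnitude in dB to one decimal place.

|j0.2 + 1.1| = √(0.2² + 1.1²) = 1.118
|T(j0.2)| = 4.8 / 1.118 = 4.2933
20 log₁₀(4.2933) = 12.66 dB

12.7 dB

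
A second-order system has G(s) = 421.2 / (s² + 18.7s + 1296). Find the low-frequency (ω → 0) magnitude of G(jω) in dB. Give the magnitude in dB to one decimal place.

G(0) = 421.2 / 1296 = 0.325
20 log₁₀(0.325) = -9.76 dB

-9.8 dB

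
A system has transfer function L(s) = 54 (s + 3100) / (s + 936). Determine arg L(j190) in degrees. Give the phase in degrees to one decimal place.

∠(j190 + 3100) = arctan(190/3100) = 3.51°
∠(j190 + 936) = arctan(190/936) = 11.47°
∠L(j190) = 3.51° − 11.47° = -7.97°

-8.0°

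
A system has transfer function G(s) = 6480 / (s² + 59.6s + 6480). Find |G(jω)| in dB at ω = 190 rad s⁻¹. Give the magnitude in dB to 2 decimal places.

-13.79 dB

|(j190)² + 59.6(j190) + 6480| = |-29620 + j11324| = 3.171e+04
|G(j190)| = 6480 / 3.171e+04 = 0.20435
20 log₁₀(0.20435) = -13.793 dB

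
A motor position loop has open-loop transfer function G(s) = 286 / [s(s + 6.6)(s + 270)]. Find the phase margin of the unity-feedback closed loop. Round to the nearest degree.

89 deg

Gain crossover: |G(jω)| = 1 at ω ≈ 0.16 rad/s.
∠G(j0.16) = −90° − arctan(0.16/6.6) − arctan(0.16/270) ≈ -91.43°
PM = 180° + (-91.43°) = 88.57°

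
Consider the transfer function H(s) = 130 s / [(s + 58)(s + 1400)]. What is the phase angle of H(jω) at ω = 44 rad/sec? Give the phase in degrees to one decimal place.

∠(j44) = 90.00°
∠(j44 + 58) = arctan(44/58) = 37.18°
∠(j44 + 1400) = arctan(44/1400) = 1.80°
∠H(j44) = 90.00° − (37.18° + 1.80°) = 51.02°

51.0°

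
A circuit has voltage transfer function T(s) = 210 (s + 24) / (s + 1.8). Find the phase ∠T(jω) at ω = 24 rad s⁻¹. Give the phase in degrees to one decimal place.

-40.7°

∠(j24 + 24) = arctan(24/24) = 45.00°
∠(j24 + 1.8) = arctan(24/1.8) = 85.71°
∠T(j24) = 45.00° − 85.71° = -40.71°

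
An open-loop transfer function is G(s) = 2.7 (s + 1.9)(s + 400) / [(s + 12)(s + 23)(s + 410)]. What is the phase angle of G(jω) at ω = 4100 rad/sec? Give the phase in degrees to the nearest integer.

∠(j4100 + 1.9) = arctan(4100/1.9) = 89.97°
∠(j4100 + 400) = arctan(4100/400) = 84.43°
∠(j4100 + 12) = arctan(4100/12) = 89.83°
∠(j4100 + 23) = arctan(4100/23) = 89.68°
∠(j4100 + 410) = arctan(4100/410) = 84.29°
∠G(j4100) = 89.97° + 84.43° − (89.83° + 89.68° + 84.29°) = -89.40°

-89 deg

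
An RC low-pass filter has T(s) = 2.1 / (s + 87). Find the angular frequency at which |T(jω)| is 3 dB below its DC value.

For a single-pole low-pass, the −3 dB point is at the pole: ω = 87 rad/sec.

87 rad/sec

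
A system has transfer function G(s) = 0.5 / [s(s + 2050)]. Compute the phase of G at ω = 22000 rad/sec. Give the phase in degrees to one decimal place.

∠(j22000 + 2050) = arctan(22000/2050) = 84.68°
∠(j22000) = 90.00°
∠G(j22000) = − (84.68° + 90.00°) = -174.68°

-174.7°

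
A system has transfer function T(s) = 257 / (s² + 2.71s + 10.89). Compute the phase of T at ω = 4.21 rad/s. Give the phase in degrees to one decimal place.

-120.9°

∠[(j4.21)² + 2.71(j4.21) + 10.89] = ∠[-6.8341 + j11.409] = 120.92°
∠T(j4.21) = −120.92° = -120.92°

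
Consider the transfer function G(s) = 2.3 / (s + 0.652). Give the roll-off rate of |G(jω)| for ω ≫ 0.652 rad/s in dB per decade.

-20 dB/decade

With 0 zeros and 1 pole, the high-frequency asymptotic slope is 20 × (0 − 1) = -20 dB/decade.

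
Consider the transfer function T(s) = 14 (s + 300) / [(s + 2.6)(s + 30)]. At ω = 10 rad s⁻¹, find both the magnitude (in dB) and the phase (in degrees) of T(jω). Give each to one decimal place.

|j10 + 300| = √(10² + 300²) = 300.2
|j10 + 2.6| = √(10² + 2.6²) = 10.33
|j10 + 30| = √(10² + 30²) = 31.62
|T(j10)| = 14 × 300.2 / (10.33 × 31.62) = 12.861
20 log₁₀(12.861) = 22.19 dB
∠(j10 + 300) = arctan(10/300) = 1.91°
∠(j10 + 2.6) = arctan(10/2.6) = 75.43°
∠(j10 + 30) = arctan(10/30) = 18.43°
∠T(j10) = 1.91° − (75.43° + 18.43°) = -91.95°

|T| = 22.2 dB, ∠T = -92.0°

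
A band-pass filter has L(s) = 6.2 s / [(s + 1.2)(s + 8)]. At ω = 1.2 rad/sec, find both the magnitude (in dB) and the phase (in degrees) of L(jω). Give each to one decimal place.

|L| = -5.3 dB, ∠L = 36.5°

|j1.2| = 1.2
|j1.2 + 1.2| = √(1.2² + 1.2²) = 1.697
|j1.2 + 8| = √(1.2² + 8²) = 8.089
|L(j1.2)| = 6.2 × 1.2 / (1.697 × 8.089) = 0.54194
20 log₁₀(0.54194) = -5.32 dB
∠(j1.2) = 90.00°
∠(j1.2 + 1.2) = arctan(1.2/1.2) = 45.00°
∠(j1.2 + 8) = arctan(1.2/8) = 8.53°
∠L(j1.2) = 90.00° − (45.00° + 8.53°) = 36.47°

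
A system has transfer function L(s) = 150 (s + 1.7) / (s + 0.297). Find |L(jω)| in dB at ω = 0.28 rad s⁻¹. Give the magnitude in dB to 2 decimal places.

56.03 dB

|j0.28 + 1.7| = √(0.28² + 1.7²) = 1.723
|j0.28 + 0.297| = √(0.28² + 0.297²) = 0.4082
|L(j0.28)| = 150 × 1.723 / 0.4082 = 633.15
20 log₁₀(633.15) = 56.030 dB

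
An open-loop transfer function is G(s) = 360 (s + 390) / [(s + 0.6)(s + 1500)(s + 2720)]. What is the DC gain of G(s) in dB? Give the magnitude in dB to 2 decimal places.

-24.83 dB

G(0) = 360 × 390 / (0.6 × 1500 × 2720) = 0.057353
20 log₁₀(0.057353) = -24.829 dB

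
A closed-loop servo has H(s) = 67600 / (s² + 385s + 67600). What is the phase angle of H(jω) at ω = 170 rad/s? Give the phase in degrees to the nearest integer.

∠[(j170)² + 385(j170) + 67600] = ∠[38700 + j65450] = 59.40°
∠H(j170) = −59.40° = -59.40°

-59°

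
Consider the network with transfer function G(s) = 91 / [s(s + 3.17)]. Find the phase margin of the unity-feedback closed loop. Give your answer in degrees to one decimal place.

Gain crossover: |G(jω)| = 1 at ω ≈ 9.28 rad/s.
∠G(j9.28) = −90° − arctan(9.28/3.17) ≈ -161.14°
PM = 180° + (-161.14°) = 18.86°

18.9 deg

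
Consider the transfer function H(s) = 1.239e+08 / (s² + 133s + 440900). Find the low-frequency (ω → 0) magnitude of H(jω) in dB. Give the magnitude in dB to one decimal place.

49.0 dB

H(0) = 1.239e+08 / 440900 = 281.02
20 log₁₀(281.02) = 48.97 dB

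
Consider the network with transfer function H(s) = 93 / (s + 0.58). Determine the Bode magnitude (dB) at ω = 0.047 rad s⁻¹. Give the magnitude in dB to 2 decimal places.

44.07 dB

|j0.047 + 0.58| = √(0.047² + 0.58²) = 0.5819
|H(j0.047)| = 93 / 0.5819 = 159.82
20 log₁₀(159.82) = 44.073 dB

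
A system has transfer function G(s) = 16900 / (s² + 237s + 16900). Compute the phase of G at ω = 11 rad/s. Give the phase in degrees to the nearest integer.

-9°

∠[(j11)² + 237(j11) + 16900] = ∠[16779 + j2607] = 8.83°
∠G(j11) = −8.83° = -8.83°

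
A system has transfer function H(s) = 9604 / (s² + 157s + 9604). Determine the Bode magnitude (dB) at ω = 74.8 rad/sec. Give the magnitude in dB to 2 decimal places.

-2.23 dB

|(j74.8)² + 157(j74.8) + 9604| = |4009 + j11744| = 1.241e+04
|H(j74.8)| = 9604 / 1.241e+04 = 0.77395
20 log₁₀(0.77395) = -2.226 dB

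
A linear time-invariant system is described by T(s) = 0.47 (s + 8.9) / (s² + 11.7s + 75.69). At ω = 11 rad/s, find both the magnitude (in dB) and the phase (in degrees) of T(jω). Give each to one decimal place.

|j11 + 8.9| = √(11² + 8.9²) = 14.15
|(j11)² + 11.7(j11) + 75.69| = |-45.31 + j128.7| = 136.4
|T(j11)| = 0.47 × 14.15 / 136.4 = 0.04874
20 log₁₀(0.04874) = -26.24 dB
∠(j11 + 8.9) = arctan(11/8.9) = 51.02°
∠[(j11)² + 11.7(j11) + 75.69] = ∠[-45.31 + j128.7] = 109.40°
∠T(j11) = 51.02° − 109.40° = -58.37°

|T| = -26.2 dB, ∠T = -58.4°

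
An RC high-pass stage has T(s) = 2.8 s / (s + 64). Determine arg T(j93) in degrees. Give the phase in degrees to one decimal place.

34.5 deg

∠(j93) = 90.00°
∠(j93 + 64) = arctan(93/64) = 55.47°
∠T(j93) = 90.00° − 55.47° = 34.53°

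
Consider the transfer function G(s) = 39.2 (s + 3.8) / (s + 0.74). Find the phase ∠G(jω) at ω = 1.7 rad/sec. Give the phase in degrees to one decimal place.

∠(j1.7 + 3.8) = arctan(1.7/3.8) = 24.10°
∠(j1.7 + 0.74) = arctan(1.7/0.74) = 66.48°
∠G(j1.7) = 24.10° − 66.48° = -42.37°

-42.4°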